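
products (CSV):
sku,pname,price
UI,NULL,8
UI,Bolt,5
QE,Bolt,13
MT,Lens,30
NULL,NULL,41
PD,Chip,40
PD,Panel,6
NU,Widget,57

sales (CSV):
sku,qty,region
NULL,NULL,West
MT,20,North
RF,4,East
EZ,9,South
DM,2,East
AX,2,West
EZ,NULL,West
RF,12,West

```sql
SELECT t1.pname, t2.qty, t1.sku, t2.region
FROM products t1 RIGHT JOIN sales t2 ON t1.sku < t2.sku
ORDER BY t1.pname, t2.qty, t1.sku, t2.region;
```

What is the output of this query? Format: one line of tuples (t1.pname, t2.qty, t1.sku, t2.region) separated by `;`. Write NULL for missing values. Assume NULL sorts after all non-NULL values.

(Bolt, 4, QE, East); (Bolt, 12, QE, West); (Chip, 4, PD, East); (Chip, 12, PD, West); (Lens, 4, MT, East); (Lens, 12, MT, West); (Panel, 4, PD, East); (Panel, 12, PD, West); (Widget, 4, NU, East); (Widget, 12, NU, West); (NULL, 2, NULL, East); (NULL, 2, NULL, West); (NULL, 9, NULL, South); (NULL, 20, NULL, North); (NULL, NULL, NULL, West); (NULL, NULL, NULL, West)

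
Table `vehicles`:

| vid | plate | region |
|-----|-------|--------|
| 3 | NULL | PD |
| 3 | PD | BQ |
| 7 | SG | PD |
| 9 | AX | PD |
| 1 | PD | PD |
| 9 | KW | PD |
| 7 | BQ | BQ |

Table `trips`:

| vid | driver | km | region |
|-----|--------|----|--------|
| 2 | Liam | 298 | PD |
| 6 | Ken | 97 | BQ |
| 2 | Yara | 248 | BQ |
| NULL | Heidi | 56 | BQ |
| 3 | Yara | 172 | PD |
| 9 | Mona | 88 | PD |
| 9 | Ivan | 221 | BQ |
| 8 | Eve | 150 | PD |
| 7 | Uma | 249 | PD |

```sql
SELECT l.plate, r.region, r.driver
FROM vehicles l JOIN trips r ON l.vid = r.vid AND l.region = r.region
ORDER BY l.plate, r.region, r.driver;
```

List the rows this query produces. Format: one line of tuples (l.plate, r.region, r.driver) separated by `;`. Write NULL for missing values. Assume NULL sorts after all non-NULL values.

INNER JOIN keeps only pairs where the ON condition holds.
Matching on l.vid = r.vid AND l.region = r.region. A NULL in a compared column never satisfies the condition.
- vid=3, region=PD: 1 matching r row(s), so 1 row(s) emitted.
- vid=3, region=BQ: no matching r row, dropped.
- vid=7, region=PD: 1 matching r row(s), so 1 row(s) emitted.
- vid=9, region=PD: 1 matching r row(s), so 1 row(s) emitted.
- vid=1, region=PD: no matching r row, dropped.
- vid=9, region=PD: 1 matching r row(s), so 1 row(s) emitted.
- vid=7, region=BQ: no matching r row, dropped.
After projecting and ordering:
l.plate | r.region | r.driver
AX | PD | Mona
KW | PD | Mona
SG | PD | Uma
NULL | PD | Yara

(AX, PD, Mona); (KW, PD, Mona); (SG, PD, Uma); (NULL, PD, Yara)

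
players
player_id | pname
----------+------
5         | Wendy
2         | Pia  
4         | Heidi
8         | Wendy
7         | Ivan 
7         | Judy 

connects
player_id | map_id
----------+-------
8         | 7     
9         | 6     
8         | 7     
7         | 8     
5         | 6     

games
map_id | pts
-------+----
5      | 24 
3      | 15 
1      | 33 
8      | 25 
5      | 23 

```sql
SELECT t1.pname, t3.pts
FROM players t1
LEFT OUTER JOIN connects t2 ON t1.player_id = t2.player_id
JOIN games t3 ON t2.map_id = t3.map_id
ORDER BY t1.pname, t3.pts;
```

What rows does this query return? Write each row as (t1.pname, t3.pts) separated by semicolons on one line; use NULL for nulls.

(Ivan, 25); (Judy, 25)

Step 1 — t1 LEFT JOIN t2 on player_id → 7 row(s).
Then INNER JOIN `games t3` on map_id: keep only rows whose t2.map_id appears in t3.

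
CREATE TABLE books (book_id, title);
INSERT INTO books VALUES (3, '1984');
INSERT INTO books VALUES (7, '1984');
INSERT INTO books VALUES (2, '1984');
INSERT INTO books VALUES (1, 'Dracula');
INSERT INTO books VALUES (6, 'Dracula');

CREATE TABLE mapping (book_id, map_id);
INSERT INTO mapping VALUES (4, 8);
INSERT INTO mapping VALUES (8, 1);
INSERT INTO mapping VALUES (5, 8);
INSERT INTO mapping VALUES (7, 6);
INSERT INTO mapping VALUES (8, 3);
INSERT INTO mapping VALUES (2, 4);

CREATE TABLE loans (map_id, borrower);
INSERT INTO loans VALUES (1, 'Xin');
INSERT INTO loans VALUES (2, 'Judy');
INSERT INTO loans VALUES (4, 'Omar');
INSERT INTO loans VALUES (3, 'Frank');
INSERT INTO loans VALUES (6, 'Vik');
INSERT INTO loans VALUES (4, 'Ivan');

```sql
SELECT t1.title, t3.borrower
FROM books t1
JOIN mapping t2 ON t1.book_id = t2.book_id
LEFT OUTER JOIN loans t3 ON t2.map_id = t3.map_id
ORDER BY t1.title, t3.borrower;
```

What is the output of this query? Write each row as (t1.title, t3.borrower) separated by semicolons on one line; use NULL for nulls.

(1984, Ivan); (1984, Omar); (1984, Vik)

Evaluate left to right. First `books t1 INNER JOIN mapping t2` on book_id: 2 row(s).
Then LEFT JOIN `loans t3` on map_id: each of those 2 rows is kept; rows whose t2.map_id has no match in t3 get NULL for t3's columns.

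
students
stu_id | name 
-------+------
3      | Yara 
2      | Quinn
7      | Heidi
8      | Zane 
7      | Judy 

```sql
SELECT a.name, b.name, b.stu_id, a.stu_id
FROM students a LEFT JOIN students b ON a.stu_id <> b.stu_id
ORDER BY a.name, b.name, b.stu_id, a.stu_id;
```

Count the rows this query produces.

18

LEFT JOIN keeps every row from `students a`; unmatched rows get NULL for `students b`'s columns.
Matching on a.stu_id <> b.stu_id.
Matched pairs: 18; unmatched a rows kept: 0.
Total: 18 rows.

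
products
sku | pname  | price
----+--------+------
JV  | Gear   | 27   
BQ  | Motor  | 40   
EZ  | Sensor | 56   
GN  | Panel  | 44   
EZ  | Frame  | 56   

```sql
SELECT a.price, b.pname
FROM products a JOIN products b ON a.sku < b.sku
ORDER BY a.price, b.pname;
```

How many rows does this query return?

9

INNER JOIN keeps only pairs where the ON condition holds.
Matching on a.sku < b.sku.
- sku=JV: no matching b row, dropped.
- sku=BQ: 4 matching b row(s), so 4 row(s) emitted.
- sku=EZ: 2 matching b row(s), so 2 row(s) emitted.
- sku=GN: 1 matching b row(s), so 1 row(s) emitted.
- sku=EZ: 2 matching b row(s), so 2 row(s) emitted.
Total: 9 rows.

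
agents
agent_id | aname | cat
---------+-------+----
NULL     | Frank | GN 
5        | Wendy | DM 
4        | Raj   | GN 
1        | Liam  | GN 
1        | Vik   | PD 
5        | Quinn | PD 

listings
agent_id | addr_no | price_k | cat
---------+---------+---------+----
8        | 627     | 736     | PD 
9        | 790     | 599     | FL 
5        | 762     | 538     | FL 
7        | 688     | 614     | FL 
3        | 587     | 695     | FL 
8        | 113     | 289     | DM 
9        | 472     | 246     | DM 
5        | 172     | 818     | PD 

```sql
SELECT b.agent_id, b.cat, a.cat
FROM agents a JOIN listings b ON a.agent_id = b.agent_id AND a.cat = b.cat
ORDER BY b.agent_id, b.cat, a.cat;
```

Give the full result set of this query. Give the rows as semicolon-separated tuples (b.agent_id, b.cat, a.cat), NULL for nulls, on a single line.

INNER JOIN keeps only pairs where the ON condition holds.
Matching on a.agent_id = b.agent_id AND a.cat = b.cat. A NULL in a compared column never satisfies the condition.
- a row (agent_id=NULL, cat=GN): no match → dropped.
- a row (agent_id=5, cat=DM): no match → dropped.
- a row (agent_id=4, cat=GN): no match → dropped.
- a row (agent_id=1, cat=GN): no match → dropped.
- a row (agent_id=1, cat=PD): no match → dropped.
- a row (agent_id=5, cat=PD): matches 1 b row(s) → 1 output row(s).
After projecting and ordering:
b.agent_id | b.cat | a.cat
5 | PD | PD

(5, PD, PD)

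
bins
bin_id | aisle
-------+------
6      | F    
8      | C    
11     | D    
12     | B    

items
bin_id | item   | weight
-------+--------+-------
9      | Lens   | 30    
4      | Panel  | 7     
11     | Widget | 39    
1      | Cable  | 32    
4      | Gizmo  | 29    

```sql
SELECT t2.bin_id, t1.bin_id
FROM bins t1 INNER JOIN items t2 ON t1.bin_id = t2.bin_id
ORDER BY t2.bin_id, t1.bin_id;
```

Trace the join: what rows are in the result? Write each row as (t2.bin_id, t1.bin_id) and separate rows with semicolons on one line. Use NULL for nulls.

INNER JOIN keeps only pairs where the ON condition holds.
Matching on t1.bin_id = t2.bin_id.
- t1[0] bin_id=6 → no match; dropped.
- t1[1] bin_id=8 → no match; dropped.
- t1[2] bin_id=11 → 1 match(es) in t2 → 1 row(s).
- t1[3] bin_id=12 → no match; dropped.
After projecting and ordering:
t2.bin_id | t1.bin_id
11 | 11

(11, 11)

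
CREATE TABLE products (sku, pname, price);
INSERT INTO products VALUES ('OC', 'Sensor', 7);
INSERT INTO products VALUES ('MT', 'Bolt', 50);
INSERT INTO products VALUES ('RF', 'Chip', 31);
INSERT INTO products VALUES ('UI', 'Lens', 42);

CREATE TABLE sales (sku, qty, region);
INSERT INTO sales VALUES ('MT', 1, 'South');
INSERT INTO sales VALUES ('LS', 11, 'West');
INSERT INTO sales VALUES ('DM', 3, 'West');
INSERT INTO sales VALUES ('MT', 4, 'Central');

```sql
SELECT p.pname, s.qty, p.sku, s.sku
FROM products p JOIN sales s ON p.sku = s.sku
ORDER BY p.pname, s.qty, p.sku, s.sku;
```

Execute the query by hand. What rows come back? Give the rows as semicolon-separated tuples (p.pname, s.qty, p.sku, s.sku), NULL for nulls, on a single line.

(Bolt, 1, MT, MT); (Bolt, 4, MT, MT)

INNER JOIN keeps only pairs where the ON condition holds.
Matching on p.sku = s.sku.
Matched pairs: 2.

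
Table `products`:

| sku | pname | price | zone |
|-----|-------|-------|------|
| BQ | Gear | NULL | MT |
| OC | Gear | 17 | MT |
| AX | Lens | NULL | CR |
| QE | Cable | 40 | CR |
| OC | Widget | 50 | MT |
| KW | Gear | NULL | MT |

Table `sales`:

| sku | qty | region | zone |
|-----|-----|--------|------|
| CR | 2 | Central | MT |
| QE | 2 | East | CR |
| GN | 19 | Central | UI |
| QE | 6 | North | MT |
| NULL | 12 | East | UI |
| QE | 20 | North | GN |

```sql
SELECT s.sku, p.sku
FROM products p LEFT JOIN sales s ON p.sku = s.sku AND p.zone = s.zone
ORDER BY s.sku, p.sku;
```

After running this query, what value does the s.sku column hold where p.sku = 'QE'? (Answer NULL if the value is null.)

LEFT JOIN keeps every row from `products`; unmatched rows get NULL for `sales`'s columns.
Matching on p.sku = s.sku AND p.zone = s.zone. A NULL in a compared column never satisfies the condition.
Matched pairs: 1; unmatched p rows kept: 5.

QE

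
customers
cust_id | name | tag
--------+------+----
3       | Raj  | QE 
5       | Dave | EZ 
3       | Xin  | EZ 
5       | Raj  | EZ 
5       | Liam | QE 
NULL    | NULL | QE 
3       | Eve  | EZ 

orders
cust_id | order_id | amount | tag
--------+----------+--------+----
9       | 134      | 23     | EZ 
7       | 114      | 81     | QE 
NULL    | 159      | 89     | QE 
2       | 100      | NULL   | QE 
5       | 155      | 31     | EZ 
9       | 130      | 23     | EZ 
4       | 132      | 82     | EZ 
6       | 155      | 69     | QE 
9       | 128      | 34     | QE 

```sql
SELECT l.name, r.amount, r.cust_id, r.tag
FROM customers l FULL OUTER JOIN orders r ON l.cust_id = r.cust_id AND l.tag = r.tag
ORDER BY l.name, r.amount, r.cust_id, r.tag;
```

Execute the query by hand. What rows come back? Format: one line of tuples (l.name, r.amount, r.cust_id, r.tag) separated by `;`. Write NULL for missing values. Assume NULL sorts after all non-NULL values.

(Dave, 31, 5, EZ); (Eve, NULL, NULL, NULL); (Liam, NULL, NULL, NULL); (Raj, 31, 5, EZ); (Raj, NULL, NULL, NULL); (Xin, NULL, NULL, NULL); (NULL, 23, 9, EZ); (NULL, 23, 9, EZ); (NULL, 34, 9, QE); (NULL, 69, 6, QE); (NULL, 81, 7, QE); (NULL, 82, 4, EZ); (NULL, 89, NULL, QE); (NULL, NULL, 2, QE); (NULL, NULL, NULL, NULL)

FULL OUTER JOIN keeps every row from both sides; unmatched rows get NULL for the other side's columns.
Matching on l.cust_id = r.cust_id AND l.tag = r.tag. A NULL in a compared column never satisfies the condition.
- l[0] cust_id=3, tag=QE → no match; kept with NULLs on the r side.
- l[1] cust_id=5, tag=EZ → 1 match(es) in r → 1 row(s).
- l[2] cust_id=3, tag=EZ → no match; kept with NULLs on the r side.
- l[3] cust_id=5, tag=EZ → 1 match(es) in r → 1 row(s).
- l[4] cust_id=5, tag=QE → no match; kept with NULLs on the r side.
- l[5] cust_id=NULL, tag=QE → no match; kept with NULLs on the r side.
- l[6] cust_id=3, tag=EZ → no match; kept with NULLs on the r side.
- plus 8 unmatched r row(s), each kept with NULL l columns.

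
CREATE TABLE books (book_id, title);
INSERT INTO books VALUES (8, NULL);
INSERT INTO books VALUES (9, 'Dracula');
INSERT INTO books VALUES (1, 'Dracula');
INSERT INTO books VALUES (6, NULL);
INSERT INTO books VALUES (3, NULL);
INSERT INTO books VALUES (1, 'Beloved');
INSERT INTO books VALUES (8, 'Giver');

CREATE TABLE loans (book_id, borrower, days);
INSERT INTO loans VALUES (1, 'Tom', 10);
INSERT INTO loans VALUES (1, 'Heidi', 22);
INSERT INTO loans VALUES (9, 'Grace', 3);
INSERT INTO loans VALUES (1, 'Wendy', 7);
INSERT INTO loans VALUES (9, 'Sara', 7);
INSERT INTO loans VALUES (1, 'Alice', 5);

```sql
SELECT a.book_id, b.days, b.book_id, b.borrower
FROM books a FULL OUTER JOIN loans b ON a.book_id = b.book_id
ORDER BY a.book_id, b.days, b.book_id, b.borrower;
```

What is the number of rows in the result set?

14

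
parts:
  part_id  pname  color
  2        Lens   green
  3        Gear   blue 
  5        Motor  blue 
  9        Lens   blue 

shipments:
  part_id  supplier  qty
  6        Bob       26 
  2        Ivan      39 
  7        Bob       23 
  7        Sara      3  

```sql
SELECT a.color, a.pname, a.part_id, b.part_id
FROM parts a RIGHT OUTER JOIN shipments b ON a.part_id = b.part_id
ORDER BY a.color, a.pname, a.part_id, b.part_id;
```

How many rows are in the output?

RIGHT JOIN keeps every row from `shipments`; unmatched rows get NULL for `parts`'s columns.
Matching on a.part_id = b.part_id.
Matched pairs: 1; unmatched b rows kept: 3.
Total: 1 matched + 3 padded = 4 rows.

4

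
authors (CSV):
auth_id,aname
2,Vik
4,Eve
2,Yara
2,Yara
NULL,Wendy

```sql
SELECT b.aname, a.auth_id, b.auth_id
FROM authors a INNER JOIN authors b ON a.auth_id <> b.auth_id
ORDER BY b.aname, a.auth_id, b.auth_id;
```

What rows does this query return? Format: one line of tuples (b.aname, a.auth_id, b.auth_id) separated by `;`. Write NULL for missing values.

INNER JOIN keeps only pairs where the ON condition holds.
Matching on a.auth_id <> b.auth_id. A NULL in a compared column never satisfies the condition.
- a (auth_id=2) pairs with 1 row(s) of b.
- a (auth_id=4) pairs with 3 row(s) of b.
- a (auth_id=2) pairs with 1 row(s) of b.
- a (auth_id=2) pairs with 1 row(s) of b.
- a (auth_id=NULL) has no partner → excluded.
After projecting and ordering:
b.aname | a.auth_id | b.auth_id
Eve | 2 | 4
Eve | 2 | 4
Eve | 2 | 4
Vik | 4 | 2
Yara | 4 | 2
Yara | 4 | 2

(Eve, 2, 4); (Eve, 2, 4); (Eve, 2, 4); (Vik, 4, 2); (Yara, 4, 2); (Yara, 4, 2)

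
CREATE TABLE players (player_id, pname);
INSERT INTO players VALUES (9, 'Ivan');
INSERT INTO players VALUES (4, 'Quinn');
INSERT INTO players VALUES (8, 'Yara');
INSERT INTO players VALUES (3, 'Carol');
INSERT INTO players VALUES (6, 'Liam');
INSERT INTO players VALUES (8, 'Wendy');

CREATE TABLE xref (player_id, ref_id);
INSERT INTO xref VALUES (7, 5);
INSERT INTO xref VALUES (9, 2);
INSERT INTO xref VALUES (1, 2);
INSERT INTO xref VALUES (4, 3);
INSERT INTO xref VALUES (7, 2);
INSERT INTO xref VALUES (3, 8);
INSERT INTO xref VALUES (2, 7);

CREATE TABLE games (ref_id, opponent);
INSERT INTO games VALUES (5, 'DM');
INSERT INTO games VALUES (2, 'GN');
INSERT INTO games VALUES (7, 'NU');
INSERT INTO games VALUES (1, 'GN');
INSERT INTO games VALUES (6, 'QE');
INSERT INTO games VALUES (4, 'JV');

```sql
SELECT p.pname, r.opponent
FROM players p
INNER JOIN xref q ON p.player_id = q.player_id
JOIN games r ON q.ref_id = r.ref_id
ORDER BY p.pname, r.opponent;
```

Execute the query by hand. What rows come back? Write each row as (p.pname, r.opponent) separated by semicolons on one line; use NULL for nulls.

(Ivan, GN)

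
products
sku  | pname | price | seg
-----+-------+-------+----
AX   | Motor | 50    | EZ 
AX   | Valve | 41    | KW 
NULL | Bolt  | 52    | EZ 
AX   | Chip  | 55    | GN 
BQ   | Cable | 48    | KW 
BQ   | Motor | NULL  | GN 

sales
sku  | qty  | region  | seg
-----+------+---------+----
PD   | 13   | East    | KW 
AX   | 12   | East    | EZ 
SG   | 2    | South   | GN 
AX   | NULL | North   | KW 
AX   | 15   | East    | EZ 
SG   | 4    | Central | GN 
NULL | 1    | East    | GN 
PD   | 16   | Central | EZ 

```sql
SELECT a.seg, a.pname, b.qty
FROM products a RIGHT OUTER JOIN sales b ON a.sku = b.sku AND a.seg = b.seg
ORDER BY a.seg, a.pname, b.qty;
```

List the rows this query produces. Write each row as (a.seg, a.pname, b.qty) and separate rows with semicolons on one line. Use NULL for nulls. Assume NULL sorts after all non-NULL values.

(EZ, Motor, 12); (EZ, Motor, 15); (KW, Valve, NULL); (NULL, NULL, 1); (NULL, NULL, 2); (NULL, NULL, 4); (NULL, NULL, 13); (NULL, NULL, 16)

RIGHT JOIN keeps every row from `sales`; unmatched rows get NULL for `products`'s columns.
Matching on a.sku = b.sku AND a.seg = b.seg. A NULL in a compared column never satisfies the condition.
- a[0] sku=AX, seg=EZ → 2 match(es) in b → 2 row(s).
- a[1] sku=AX, seg=KW → 1 match(es) in b → 1 row(s).
- a[2] sku=NULL, seg=EZ → no match.
- a[3] sku=AX, seg=GN → no match.
- a[4] sku=BQ, seg=KW → no match.
- a[5] sku=BQ, seg=GN → no match.
- plus 5 unmatched b row(s), each kept with NULL a columns.
After projecting and ordering:
a.seg | a.pname | b.qty
EZ | Motor | 12
EZ | Motor | 15
KW | Valve | NULL
NULL | NULL | 1
NULL | NULL | 2
NULL | NULL | 4
NULL | NULL | 13
NULL | NULL | 16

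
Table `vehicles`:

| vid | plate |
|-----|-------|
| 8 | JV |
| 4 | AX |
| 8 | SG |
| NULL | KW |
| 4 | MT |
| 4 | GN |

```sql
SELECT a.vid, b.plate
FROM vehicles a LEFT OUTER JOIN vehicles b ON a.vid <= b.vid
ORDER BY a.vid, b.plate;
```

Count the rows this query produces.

20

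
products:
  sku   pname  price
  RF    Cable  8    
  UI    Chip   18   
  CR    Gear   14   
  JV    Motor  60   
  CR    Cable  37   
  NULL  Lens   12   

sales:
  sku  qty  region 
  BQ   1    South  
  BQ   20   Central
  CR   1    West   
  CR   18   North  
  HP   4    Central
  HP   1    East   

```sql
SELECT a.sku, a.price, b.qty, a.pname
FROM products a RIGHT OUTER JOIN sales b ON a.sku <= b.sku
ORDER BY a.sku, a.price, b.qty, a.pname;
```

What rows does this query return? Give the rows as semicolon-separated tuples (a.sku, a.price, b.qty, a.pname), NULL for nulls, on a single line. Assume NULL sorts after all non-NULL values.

RIGHT JOIN keeps every row from `sales`; unmatched rows get NULL for `products`'s columns.
Matching on a.sku <= b.sku. A NULL in a compared column never satisfies the condition.
Matched pairs: 8; unmatched b rows kept: 2.

(CR, 14, 1, Gear); (CR, 14, 1, Gear); (CR, 14, 4, Gear); (CR, 14, 18, Gear); (CR, 37, 1, Cable); (CR, 37, 1, Cable); (CR, 37, 4, Cable); (CR, 37, 18, Cable); (NULL, NULL, 1, NULL); (NULL, NULL, 20, NULL)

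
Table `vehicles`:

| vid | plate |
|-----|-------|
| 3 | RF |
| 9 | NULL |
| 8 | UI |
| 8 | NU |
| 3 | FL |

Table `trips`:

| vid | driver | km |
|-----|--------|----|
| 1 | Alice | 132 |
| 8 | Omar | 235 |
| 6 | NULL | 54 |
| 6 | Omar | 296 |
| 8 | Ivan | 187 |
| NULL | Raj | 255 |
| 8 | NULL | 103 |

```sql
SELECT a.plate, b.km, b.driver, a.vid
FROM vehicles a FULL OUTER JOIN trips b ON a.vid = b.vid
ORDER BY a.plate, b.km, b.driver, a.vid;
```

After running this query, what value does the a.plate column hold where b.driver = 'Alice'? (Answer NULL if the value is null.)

NULL

FULL OUTER JOIN keeps every row from both sides; unmatched rows get NULL for the other side's columns.
Matching on a.vid = b.vid. A NULL in a compared column never satisfies the condition.
- a[0] vid=3 → no match; kept with NULLs on the b side.
- a[1] vid=9 → no match; kept with NULLs on the b side.
- a[2] vid=8 → 3 match(es) in b → 3 row(s).
- a[3] vid=8 → 3 match(es) in b → 3 row(s).
- a[4] vid=3 → no match; kept with NULLs on the b side.
- plus 4 unmatched b row(s), each kept with NULL a columns.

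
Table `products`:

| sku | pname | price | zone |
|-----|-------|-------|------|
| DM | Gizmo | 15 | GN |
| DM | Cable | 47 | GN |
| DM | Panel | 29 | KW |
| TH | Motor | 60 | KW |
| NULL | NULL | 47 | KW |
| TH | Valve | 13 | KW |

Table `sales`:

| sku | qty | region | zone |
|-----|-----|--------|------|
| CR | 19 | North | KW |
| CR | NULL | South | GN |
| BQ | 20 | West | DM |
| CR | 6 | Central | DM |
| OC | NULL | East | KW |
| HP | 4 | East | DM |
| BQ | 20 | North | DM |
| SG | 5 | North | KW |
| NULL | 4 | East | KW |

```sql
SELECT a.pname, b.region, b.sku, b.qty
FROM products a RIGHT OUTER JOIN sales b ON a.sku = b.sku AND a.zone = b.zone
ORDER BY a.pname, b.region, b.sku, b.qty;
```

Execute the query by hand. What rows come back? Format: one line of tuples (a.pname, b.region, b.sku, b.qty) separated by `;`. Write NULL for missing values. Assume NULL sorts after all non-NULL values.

RIGHT JOIN keeps every row from `sales`; unmatched rows get NULL for `products`'s columns.
Matching on a.sku = b.sku AND a.zone = b.zone. A NULL in a compared column never satisfies the condition.
Matched pairs: 0; unmatched b rows kept: 9.

(NULL, Central, CR, 6); (NULL, East, HP, 4); (NULL, East, OC, NULL); (NULL, East, NULL, 4); (NULL, North, BQ, 20); (NULL, North, CR, 19); (NULL, North, SG, 5); (NULL, South, CR, NULL); (NULL, West, BQ, 20)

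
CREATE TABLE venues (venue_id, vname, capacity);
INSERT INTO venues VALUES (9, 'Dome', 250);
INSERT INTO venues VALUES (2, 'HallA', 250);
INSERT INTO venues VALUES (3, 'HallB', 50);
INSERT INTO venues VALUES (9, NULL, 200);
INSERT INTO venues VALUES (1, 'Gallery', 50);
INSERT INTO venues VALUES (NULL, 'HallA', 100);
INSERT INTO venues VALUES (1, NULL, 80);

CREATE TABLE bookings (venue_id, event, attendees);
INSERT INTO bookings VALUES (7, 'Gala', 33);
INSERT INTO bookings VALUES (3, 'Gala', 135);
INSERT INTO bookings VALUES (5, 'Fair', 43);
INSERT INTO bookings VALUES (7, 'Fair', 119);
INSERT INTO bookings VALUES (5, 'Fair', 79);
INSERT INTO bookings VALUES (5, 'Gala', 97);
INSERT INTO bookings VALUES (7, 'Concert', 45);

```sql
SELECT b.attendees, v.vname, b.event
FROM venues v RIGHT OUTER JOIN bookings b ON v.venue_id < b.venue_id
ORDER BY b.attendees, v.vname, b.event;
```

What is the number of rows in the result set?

27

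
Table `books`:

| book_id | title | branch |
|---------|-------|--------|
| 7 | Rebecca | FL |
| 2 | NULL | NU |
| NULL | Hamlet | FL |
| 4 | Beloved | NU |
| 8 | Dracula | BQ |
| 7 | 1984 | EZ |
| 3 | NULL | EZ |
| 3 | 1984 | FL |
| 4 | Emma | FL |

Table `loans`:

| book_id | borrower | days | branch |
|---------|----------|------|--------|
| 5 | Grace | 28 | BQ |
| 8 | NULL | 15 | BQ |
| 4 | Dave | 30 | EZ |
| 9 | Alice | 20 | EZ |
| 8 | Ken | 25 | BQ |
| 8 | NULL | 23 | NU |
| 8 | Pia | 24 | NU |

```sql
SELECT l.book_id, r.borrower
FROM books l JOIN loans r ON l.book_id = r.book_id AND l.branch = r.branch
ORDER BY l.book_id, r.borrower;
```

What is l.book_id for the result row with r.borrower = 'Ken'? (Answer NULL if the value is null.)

8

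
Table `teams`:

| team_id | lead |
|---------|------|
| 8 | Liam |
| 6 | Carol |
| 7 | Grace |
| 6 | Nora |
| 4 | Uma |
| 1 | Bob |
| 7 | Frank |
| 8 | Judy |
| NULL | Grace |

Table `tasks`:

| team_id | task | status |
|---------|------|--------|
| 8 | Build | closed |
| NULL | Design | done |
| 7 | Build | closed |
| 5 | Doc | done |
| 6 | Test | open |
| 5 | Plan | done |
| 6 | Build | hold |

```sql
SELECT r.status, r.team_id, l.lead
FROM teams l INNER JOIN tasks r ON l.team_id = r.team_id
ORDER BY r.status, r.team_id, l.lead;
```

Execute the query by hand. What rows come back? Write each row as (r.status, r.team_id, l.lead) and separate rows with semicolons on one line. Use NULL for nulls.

(closed, 7, Frank); (closed, 7, Grace); (closed, 8, Judy); (closed, 8, Liam); (hold, 6, Carol); (hold, 6, Nora); (open, 6, Carol); (open, 6, Nora)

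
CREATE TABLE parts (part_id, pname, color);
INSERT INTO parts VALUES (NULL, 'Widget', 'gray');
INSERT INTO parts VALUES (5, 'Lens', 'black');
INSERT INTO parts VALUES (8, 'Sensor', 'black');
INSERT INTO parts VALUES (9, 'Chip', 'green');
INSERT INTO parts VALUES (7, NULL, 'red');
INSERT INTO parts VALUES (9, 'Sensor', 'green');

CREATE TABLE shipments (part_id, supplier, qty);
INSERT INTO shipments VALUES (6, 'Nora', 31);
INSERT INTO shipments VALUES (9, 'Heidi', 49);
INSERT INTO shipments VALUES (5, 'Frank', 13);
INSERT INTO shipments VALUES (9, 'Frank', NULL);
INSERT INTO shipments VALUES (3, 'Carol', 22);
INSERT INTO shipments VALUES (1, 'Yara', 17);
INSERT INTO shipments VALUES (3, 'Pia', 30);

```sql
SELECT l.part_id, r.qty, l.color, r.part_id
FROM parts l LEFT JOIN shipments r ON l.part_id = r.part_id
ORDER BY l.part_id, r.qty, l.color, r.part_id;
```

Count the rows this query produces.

8

LEFT JOIN keeps every row from `parts`; unmatched rows get NULL for `shipments`'s columns.
Matching on l.part_id = r.part_id. A NULL in a compared column never satisfies the condition.
- l (part_id=NULL) has no partner → padded with NULL.
- l (part_id=5) pairs with 1 row(s) of r.
- l (part_id=8) has no partner → padded with NULL.
- l (part_id=9) pairs with 2 row(s) of r.
- l (part_id=7) has no partner → padded with NULL.
- l (part_id=9) pairs with 2 row(s) of r.
Total: 5 matched + 3 padded = 8 rows.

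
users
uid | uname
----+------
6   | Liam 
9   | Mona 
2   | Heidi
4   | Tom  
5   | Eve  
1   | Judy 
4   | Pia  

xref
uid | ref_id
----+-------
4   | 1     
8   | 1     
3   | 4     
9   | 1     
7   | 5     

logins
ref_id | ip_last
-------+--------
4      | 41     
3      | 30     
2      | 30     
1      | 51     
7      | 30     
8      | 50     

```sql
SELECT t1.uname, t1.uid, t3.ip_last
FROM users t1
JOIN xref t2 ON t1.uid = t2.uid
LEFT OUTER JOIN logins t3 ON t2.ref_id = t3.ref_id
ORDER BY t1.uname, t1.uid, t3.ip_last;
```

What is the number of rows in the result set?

3

Joins associate left-to-right: users INNER JOIN xref on uid gives 3 intermediate row(s).
Then LEFT JOIN `logins t3` on ref_id: each of those 3 rows is kept; rows whose t2.ref_id has no match in t3 get NULL for t3's columns.
Result: 3 row(s).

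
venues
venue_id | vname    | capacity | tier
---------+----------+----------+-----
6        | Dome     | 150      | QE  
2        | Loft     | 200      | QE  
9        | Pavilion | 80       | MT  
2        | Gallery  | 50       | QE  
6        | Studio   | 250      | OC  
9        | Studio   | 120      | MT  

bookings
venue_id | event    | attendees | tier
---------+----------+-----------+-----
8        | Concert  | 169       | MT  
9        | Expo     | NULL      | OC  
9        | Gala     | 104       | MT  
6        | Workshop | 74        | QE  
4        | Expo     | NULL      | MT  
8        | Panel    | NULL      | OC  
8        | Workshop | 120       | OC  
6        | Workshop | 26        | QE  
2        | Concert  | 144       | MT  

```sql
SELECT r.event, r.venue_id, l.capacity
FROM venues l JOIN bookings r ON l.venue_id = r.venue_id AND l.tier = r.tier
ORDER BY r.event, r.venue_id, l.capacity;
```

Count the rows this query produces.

4

INNER JOIN keeps only pairs where the ON condition holds.
Matching on l.venue_id = r.venue_id AND l.tier = r.tier.
- l (venue_id=6, tier=QE) pairs with 2 row(s) of r.
- l (venue_id=2, tier=QE) has no partner → excluded.
- l (venue_id=9, tier=MT) pairs with 1 row(s) of r.
- l (venue_id=2, tier=QE) has no partner → excluded.
- l (venue_id=6, tier=OC) has no partner → excluded.
- l (venue_id=9, tier=MT) pairs with 1 row(s) of r.
Total: 4 rows.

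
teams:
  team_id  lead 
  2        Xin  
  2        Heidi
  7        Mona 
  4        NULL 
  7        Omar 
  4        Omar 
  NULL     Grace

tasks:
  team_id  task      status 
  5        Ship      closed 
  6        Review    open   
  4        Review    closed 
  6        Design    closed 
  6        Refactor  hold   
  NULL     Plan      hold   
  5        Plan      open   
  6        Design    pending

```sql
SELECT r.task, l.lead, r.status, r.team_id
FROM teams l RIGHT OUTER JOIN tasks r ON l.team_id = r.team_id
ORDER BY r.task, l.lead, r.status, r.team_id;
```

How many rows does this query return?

9

RIGHT JOIN keeps every row from `tasks`; unmatched rows get NULL for `teams`'s columns.
Matching on l.team_id = r.team_id. A NULL in a compared column never satisfies the condition.
- l[0] team_id=2 → no match.
- l[1] team_id=2 → no match.
- l[2] team_id=7 → no match.
- l[3] team_id=4 → 1 match(es) in r → 1 row(s).
- l[4] team_id=7 → no match.
- l[5] team_id=4 → 1 match(es) in r → 1 row(s).
- l[6] team_id=NULL → no match.
- plus 7 unmatched r row(s), each kept with NULL l columns.
Total: 2 matched + 7 padded = 9 rows.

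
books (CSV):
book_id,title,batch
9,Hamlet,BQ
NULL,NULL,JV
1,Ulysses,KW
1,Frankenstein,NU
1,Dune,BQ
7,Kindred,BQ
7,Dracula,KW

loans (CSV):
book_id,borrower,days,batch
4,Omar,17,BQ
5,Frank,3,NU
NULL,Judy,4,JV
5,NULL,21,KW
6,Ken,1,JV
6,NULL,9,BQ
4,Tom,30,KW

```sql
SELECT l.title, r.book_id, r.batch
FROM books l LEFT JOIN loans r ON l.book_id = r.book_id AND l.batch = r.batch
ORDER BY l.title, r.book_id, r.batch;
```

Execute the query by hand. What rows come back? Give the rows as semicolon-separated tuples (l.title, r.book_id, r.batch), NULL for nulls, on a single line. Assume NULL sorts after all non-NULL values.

(Dracula, NULL, NULL); (Dune, NULL, NULL); (Frankenstein, NULL, NULL); (Hamlet, NULL, NULL); (Kindred, NULL, NULL); (Ulysses, NULL, NULL); (NULL, NULL, NULL)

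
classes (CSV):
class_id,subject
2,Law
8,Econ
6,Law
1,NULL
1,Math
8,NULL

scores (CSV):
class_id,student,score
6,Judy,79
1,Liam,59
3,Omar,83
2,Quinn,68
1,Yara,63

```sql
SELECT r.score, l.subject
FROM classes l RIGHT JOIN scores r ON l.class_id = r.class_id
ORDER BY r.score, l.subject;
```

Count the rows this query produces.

RIGHT JOIN keeps every row from `scores`; unmatched rows get NULL for `classes`'s columns.
Matching on l.class_id = r.class_id.
- l row (class_id=2): matches 1 r row(s) → 1 output row(s).
- l row (class_id=8): no match.
- l row (class_id=6): matches 1 r row(s) → 1 output row(s).
- l row (class_id=1): matches 2 r row(s) → 2 output row(s).
- l row (class_id=1): matches 2 r row(s) → 2 output row(s).
- l row (class_id=8): no match.
- 1 row(s) from r found no l partner → padded with NULL.
Total: 6 matched + 1 padded = 7 rows.

7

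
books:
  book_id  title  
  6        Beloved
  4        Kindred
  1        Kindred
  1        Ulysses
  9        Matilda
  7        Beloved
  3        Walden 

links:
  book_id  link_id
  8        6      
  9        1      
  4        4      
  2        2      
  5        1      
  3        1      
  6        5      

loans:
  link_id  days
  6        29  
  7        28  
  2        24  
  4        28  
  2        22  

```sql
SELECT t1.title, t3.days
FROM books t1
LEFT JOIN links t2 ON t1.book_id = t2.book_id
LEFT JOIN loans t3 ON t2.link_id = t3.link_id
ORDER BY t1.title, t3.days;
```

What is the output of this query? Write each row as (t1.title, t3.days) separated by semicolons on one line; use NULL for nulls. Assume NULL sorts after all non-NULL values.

(Beloved, NULL); (Beloved, NULL); (Kindred, 28); (Kindred, NULL); (Matilda, NULL); (Ulysses, NULL); (Walden, NULL)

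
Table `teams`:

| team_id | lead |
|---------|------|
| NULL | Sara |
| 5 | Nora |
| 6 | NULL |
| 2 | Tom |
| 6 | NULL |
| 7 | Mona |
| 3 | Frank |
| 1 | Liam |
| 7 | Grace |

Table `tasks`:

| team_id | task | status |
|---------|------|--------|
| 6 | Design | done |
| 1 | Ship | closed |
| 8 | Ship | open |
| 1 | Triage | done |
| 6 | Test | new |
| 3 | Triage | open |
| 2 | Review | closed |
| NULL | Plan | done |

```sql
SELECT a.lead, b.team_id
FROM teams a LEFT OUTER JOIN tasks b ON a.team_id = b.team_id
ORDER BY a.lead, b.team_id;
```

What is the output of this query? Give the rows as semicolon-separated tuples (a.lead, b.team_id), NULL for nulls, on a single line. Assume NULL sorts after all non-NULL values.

(Frank, 3); (Grace, NULL); (Liam, 1); (Liam, 1); (Mona, NULL); (Nora, NULL); (Sara, NULL); (Tom, 2); (NULL, 6); (NULL, 6); (NULL, 6); (NULL, 6)

LEFT JOIN keeps every row from `teams`; unmatched rows get NULL for `tasks`'s columns.
Matching on a.team_id = b.team_id. A NULL in a compared column never satisfies the condition.
- a (team_id=NULL) has no partner → padded with NULL.
- a (team_id=5) has no partner → padded with NULL.
- a (team_id=6) pairs with 2 row(s) of b.
- a (team_id=2) pairs with 1 row(s) of b.
- a (team_id=6) pairs with 2 row(s) of b.
- a (team_id=7) has no partner → padded with NULL.
- a (team_id=3) pairs with 1 row(s) of b.
- a (team_id=1) pairs with 2 row(s) of b.
- a (team_id=7) has no partner → padded with NULL.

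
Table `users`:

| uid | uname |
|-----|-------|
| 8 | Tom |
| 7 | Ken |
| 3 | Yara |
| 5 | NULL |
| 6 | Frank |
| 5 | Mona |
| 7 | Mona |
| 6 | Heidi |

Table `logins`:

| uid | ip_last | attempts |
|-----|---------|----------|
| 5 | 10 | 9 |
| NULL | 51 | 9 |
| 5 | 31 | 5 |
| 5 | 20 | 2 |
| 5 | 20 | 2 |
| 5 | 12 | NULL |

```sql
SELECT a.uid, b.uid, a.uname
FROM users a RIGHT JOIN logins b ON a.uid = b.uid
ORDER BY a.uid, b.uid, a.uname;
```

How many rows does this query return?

11

RIGHT JOIN keeps every row from `logins`; unmatched rows get NULL for `users`'s columns.
Matching on a.uid = b.uid. A NULL in a compared column never satisfies the condition.
- a (uid=8) has no partner in b.
- a (uid=7) has no partner in b.
- a (uid=3) has no partner in b.
- a (uid=5) pairs with 5 row(s) of b.
- a (uid=6) has no partner in b.
- a (uid=5) pairs with 5 row(s) of b.
- a (uid=7) has no partner in b.
- a (uid=6) has no partner in b.
- 1 row(s) from b found no a partner → padded with NULL.
Total: 10 matched + 1 padded = 11 rows.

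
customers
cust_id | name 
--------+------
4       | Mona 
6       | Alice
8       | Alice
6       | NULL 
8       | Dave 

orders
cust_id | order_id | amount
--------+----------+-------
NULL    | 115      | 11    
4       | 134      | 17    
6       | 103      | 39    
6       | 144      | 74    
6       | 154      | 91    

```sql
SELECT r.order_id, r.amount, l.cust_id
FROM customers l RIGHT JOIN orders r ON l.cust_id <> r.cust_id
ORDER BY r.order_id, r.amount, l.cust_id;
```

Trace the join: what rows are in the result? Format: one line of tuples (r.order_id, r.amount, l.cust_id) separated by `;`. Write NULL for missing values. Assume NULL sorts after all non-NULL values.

RIGHT JOIN keeps every row from `orders`; unmatched rows get NULL for `customers`'s columns.
Matching on l.cust_id <> r.cust_id. A NULL in a compared column never satisfies the condition.
Matched pairs: 13; unmatched r rows kept: 1.

(103, 39, 4); (103, 39, 8); (103, 39, 8); (115, 11, NULL); (134, 17, 6); (134, 17, 6); (134, 17, 8); (134, 17, 8); (144, 74, 4); (144, 74, 8); (144, 74, 8); (154, 91, 4); (154, 91, 8); (154, 91, 8)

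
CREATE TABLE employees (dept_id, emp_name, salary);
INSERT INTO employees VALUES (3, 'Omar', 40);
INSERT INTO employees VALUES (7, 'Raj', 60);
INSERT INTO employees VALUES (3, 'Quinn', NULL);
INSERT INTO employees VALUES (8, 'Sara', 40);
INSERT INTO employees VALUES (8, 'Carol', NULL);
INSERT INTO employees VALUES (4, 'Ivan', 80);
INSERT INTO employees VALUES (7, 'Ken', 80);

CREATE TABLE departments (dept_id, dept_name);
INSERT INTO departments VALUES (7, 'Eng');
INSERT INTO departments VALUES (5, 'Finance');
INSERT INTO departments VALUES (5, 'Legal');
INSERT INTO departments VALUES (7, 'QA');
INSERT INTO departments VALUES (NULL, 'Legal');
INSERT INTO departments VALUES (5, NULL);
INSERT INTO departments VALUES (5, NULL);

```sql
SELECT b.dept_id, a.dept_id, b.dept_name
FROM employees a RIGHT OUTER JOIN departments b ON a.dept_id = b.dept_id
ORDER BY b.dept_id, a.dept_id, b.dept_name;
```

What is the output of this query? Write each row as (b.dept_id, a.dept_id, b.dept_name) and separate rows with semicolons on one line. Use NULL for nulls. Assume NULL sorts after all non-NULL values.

(5, NULL, Finance); (5, NULL, Legal); (5, NULL, NULL); (5, NULL, NULL); (7, 7, Eng); (7, 7, Eng); (7, 7, QA); (7, 7, QA); (NULL, NULL, Legal)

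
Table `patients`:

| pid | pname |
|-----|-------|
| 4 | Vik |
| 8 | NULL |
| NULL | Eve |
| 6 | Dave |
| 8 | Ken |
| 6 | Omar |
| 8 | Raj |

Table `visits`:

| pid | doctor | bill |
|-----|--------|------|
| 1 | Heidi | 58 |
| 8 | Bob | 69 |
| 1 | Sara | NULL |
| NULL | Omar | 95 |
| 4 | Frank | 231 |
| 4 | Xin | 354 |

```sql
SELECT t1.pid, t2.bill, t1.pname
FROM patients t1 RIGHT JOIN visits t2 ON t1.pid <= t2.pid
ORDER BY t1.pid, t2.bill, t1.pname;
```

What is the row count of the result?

RIGHT JOIN keeps every row from `visits`; unmatched rows get NULL for `patients`'s columns.
Matching on t1.pid <= t2.pid. A NULL in a compared column never satisfies the condition.
Matched pairs: 8; unmatched t2 rows kept: 3.
Total: 8 matched + 3 padded = 11 rows.

11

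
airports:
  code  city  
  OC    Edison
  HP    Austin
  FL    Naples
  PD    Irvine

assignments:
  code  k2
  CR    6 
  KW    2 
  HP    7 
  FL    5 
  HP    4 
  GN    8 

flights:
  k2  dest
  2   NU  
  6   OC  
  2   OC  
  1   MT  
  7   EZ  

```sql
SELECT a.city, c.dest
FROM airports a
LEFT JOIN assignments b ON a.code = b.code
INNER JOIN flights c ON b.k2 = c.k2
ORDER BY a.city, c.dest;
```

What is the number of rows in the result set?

1

Evaluate left to right. First `airports a LEFT JOIN assignments b` on code: 5 row(s).
Then INNER JOIN `flights c` on k2: keep only rows whose b.k2 appears in c.
Result: 1 row(s).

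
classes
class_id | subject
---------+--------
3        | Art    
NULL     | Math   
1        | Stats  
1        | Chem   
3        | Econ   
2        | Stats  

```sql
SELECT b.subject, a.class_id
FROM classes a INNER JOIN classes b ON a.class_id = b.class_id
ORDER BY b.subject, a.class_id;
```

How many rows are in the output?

INNER JOIN keeps only pairs where the ON condition holds.
Matching on a.class_id = b.class_id. A NULL in a compared column never satisfies the condition.
- a row (class_id=3): matches 2 b row(s) → 2 output row(s).
- a row (class_id=NULL): no match → dropped.
- a row (class_id=1): matches 2 b row(s) → 2 output row(s).
- a row (class_id=1): matches 2 b row(s) → 2 output row(s).
- a row (class_id=3): matches 2 b row(s) → 2 output row(s).
- a row (class_id=2): matches 1 b row(s) → 1 output row(s).
Total: 9 rows.

9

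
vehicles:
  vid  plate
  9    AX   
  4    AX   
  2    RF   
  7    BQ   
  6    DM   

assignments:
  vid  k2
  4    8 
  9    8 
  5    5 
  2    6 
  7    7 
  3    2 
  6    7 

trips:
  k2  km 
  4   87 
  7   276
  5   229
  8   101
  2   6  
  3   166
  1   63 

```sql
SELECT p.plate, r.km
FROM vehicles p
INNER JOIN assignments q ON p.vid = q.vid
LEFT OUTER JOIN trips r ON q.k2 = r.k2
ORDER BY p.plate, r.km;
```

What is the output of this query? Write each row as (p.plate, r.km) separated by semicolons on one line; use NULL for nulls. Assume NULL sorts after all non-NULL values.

Step 1 — p INNER JOIN q on vid → 5 row(s).
Then LEFT JOIN `trips r` on k2: each of those 5 rows is kept; rows whose q.k2 has no match in r get NULL for r's columns.

(AX, 101); (AX, 101); (BQ, 276); (DM, 276); (RF, NULL)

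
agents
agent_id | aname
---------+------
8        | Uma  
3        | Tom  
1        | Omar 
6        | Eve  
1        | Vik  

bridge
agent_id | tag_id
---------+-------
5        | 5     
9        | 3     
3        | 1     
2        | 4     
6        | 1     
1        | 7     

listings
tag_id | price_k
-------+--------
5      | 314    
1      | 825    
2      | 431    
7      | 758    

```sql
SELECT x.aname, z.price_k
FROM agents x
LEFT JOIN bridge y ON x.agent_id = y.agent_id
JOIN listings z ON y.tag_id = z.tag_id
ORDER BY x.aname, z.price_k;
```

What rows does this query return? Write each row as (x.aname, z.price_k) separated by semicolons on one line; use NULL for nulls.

Evaluate left to right. First `agents x LEFT JOIN bridge y` on agent_id: 5 row(s).
Then INNER JOIN `listings z` on tag_id: keep only rows whose y.tag_id appears in z.

(Eve, 825); (Omar, 758); (Tom, 825); (Vik, 758)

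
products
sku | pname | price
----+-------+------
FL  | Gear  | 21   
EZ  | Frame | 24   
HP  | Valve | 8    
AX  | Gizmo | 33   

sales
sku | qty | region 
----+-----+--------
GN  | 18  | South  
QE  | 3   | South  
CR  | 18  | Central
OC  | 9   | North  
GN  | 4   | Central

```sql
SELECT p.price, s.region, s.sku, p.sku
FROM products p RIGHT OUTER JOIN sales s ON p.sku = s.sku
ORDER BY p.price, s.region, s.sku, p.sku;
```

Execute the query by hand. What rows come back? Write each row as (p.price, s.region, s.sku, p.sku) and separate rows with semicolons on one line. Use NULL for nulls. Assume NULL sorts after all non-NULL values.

RIGHT JOIN keeps every row from `sales`; unmatched rows get NULL for `products`'s columns.
Matching on p.sku = s.sku.
Matched pairs: 0; unmatched s rows kept: 5.

(NULL, Central, CR, NULL); (NULL, Central, GN, NULL); (NULL, North, OC, NULL); (NULL, South, GN, NULL); (NULL, South, QE, NULL)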